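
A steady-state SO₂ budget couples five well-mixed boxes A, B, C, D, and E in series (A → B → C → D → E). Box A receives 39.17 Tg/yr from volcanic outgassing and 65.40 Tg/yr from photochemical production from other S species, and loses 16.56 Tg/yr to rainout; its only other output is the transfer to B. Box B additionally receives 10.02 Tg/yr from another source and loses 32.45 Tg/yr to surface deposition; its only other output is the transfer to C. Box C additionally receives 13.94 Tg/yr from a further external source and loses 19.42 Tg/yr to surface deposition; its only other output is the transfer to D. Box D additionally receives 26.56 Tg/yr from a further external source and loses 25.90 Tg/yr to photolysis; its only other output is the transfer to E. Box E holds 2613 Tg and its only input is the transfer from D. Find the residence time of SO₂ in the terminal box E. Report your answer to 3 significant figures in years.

43.0 yr

Box A: F(A→B) = (39.17 + 65.40) − 16.56 = 88.010 Tg/yr.
Box B: F(B→C) = (88.010 + 10.02) − 32.45 = 65.580 Tg/yr.
Box C: F(C→D) = (65.580 + 13.94) − 19.42 = 60.100 Tg/yr.
Box D: F(D→E) = (60.100 + 26.56) − 25.90 = 60.760 Tg/yr.
Box E throughput = its input = 60.760 Tg/yr; τ = 2613 / 60.760 = 43.01 yr.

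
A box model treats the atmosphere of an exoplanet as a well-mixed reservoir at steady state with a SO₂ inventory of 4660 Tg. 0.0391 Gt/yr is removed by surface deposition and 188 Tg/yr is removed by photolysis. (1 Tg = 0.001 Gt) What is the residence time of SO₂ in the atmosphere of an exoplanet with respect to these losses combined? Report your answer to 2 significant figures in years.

Convert the surface deposition flux: 0.0391 Gt/yr = 39.10 Tg/yr.
Total removal = 39.10 + 188.0 = 227.10 Tg/yr.
τ = M / ΣF_out = 4660 / 227.10 = 20.52 yr.

21 yr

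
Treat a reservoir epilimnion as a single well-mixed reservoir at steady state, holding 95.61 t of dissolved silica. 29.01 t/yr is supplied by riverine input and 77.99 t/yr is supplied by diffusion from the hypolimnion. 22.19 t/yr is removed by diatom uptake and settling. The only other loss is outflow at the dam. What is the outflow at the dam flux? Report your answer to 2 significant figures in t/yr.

85 t/yr

At steady state ΣF_in = ΣF_out.
ΣF_in = 29.01 + 77.99 = 107.00 t/yr.
Outflow at the dam flux = ΣF_in − (22.19) = 107.00 − 22.19 = 84.81 t/yr.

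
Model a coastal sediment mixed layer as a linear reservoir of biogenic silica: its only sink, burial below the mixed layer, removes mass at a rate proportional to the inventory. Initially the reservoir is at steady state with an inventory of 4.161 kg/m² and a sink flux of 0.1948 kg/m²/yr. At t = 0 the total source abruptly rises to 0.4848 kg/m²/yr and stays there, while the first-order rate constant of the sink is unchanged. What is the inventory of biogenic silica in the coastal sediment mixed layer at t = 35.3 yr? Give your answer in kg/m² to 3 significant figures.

τ = M₀/F₀ = 4.161/0.1948 = 21.36 yr; rate constant k = 1/τ.
New steady state M_∞ = F₁/k = F₁·τ = 0.4848 × 21.36 = 10.356 kg/m².
M(t) = M_∞ + (M₀ − M_∞)·e^(−t/τ); t/τ = 35.3/21.36 = 1.653, so e^(−t/τ) = 0.1916.
M(t) = 10.356 − 6.195 × 0.1916 = 9.1689 kg/m².

9.17 kg/m²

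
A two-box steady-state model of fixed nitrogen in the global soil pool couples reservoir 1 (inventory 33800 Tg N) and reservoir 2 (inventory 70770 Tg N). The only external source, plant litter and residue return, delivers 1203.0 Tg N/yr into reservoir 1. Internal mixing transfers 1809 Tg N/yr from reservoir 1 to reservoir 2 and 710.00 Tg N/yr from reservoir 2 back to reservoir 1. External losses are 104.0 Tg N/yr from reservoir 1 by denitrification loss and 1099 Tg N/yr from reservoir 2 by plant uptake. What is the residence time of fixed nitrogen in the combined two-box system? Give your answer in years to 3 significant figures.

86.9 yr

Residence time in the combined system uses the total inventory and the total *external* removal — internal exchanges between the two boxes cancel.
M_total = 33800 + 70770 = 104570 Tg N.
ΣF_external_out = 104.0 + 1099 = 1203.0 Tg N/yr.
τ = M_total / ΣF_ext = 104570 / 1203.0 = 86.92 yr.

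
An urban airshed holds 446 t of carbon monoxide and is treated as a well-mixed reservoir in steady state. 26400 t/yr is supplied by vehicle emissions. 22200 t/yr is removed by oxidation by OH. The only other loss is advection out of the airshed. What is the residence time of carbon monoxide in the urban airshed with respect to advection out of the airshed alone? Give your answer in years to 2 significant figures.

At steady state ΣF_in = ΣF_out.
ΣF_in = 26400 t/yr.
Advection out of the airshed flux = ΣF_in − (22200) = 26400 − 22200 = 4200 t/yr.
τ = M / F = 446 / 4200 = 0.1062 yr.

0.11 yr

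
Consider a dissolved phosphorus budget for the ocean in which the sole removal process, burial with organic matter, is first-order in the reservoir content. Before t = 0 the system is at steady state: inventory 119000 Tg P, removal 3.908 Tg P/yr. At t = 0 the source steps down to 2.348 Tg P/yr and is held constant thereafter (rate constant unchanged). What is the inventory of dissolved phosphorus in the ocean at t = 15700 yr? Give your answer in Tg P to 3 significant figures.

Residence time τ = M₀/F₀ = 30450 yr. The eventual steady state is M_∞ = M₀·(F₁/F₀) = 119000 × 2.348/3.908 = 71497 Tg P.
The anomaly ΔM(t) = M(t) − M_∞ decays as ΔM₀·e^(−t/τ) with ΔM₀ = 119000 − 71497 = 47500 Tg P.
At t = 15700 yr, e^(−t/τ) = e^(−0.5156) = 0.5971, so ΔM = 28370 Tg P and M = 71497 + 28370 = 99863 Tg P.

99900 Tg P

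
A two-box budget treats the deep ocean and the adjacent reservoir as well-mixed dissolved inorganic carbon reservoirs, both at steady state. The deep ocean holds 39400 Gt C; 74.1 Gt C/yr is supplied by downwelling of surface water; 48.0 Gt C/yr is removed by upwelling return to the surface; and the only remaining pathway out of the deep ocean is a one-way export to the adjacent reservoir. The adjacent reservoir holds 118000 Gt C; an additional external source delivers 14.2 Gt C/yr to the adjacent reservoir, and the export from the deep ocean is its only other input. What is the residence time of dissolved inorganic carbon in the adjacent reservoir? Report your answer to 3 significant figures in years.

Balance the deep ocean: ΣF_in = 74.100 Gt C/yr.
Export to the adjacent reservoir = ΣF_in − (48.0) = 26.100 Gt C/yr.
Total input to the adjacent reservoir = 26.100 + 14.2 = 40.300 Gt C/yr; at steady state this equals its total output.
τ = M / F = 118000 / 40.300 = 2928 yr.

2930 yr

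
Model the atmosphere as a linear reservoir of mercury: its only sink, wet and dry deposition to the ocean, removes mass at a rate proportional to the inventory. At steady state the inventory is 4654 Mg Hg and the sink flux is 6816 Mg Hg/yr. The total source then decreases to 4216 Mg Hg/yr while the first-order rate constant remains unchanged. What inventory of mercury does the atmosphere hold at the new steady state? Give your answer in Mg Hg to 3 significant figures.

Rate constant k = F/M = 6816 / 4654 = 1.465 yr⁻¹.
At the new steady state, source = k·M_new ⇒ M_new = 4216 / 1.465 = 2879 Mg Hg.
(Equivalently M_new = M × F_new/F_old = 4654 × 4216/6816.)

2880 Mg Hg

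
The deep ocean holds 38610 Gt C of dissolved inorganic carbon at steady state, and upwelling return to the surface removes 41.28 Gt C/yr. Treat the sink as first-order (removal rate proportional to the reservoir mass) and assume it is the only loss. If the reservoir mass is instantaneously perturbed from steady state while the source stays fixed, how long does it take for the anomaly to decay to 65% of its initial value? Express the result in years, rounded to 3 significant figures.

403 yr

For a linear reservoir the anomaly decays as exp(−t/τ) with τ = M/F = 38610/41.28 = 935.3 yr.
exp(−t/τ) = 0.65 ⇒ t = −τ ln(0.65) = 935.3 × 0.4308 = 402.9 yr.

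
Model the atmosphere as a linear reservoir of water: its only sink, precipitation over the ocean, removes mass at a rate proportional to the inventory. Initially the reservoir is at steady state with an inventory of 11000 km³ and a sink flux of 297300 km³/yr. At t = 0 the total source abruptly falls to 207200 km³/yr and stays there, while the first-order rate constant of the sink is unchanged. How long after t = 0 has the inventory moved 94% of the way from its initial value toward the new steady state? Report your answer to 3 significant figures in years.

0.104 yr

τ = M₀/F₀ = 11000/297300 = 0.03700 yr.
The remaining gap fraction is e^(−t/τ); 94% covered ⇒ e^(−t/τ) = 0.0600.
t = −τ ln(0.0600) = 0.03700 × 2.813 = 0.1041 yr.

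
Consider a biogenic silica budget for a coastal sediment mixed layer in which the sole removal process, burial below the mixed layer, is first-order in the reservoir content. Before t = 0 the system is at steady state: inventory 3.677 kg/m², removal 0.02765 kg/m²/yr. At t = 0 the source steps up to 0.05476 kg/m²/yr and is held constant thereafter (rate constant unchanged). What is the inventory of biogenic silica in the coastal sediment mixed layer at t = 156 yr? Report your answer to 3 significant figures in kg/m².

Residence time τ = M₀/F₀ = 133.0 yr. The eventual steady state is M_∞ = M₀·(F₁/F₀) = 3.677 × 0.05476/0.02765 = 7.2822 kg/m².
The anomaly ΔM(t) = M(t) − M_∞ decays as ΔM₀·e^(−t/τ) with ΔM₀ = 3.677 − 7.2822 = −3.605 kg/m².
At t = 156 yr, e^(−t/τ) = e^(−1.173) = 0.3094, so ΔM = −1.115 kg/m² and M = 7.2822 − 1.115 = 6.1667 kg/m².

6.17 kg/m²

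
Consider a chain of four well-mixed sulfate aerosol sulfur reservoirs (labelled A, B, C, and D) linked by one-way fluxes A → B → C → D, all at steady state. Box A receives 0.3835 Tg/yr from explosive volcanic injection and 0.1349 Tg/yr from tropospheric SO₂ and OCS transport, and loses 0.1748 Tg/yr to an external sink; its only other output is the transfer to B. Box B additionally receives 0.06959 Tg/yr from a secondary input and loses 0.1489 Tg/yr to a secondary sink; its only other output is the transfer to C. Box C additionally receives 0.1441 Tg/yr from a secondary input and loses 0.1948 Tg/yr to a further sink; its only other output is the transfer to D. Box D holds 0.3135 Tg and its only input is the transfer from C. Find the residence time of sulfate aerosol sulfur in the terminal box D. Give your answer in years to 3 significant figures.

1.47 yr

Box A: F(A→B) = (0.3835 + 0.1349) − 0.1748 = 0.34360 Tg/yr.
Box B: F(B→C) = (0.34360 + 0.06959) − 0.1489 = 0.26429 Tg/yr.
Box C: F(C→D) = (0.26429 + 0.1441) − 0.1948 = 0.21359 Tg/yr.
Box D throughput = its input = 0.21359 Tg/yr; τ = 0.3135 / 0.21359 = 1.468 yr.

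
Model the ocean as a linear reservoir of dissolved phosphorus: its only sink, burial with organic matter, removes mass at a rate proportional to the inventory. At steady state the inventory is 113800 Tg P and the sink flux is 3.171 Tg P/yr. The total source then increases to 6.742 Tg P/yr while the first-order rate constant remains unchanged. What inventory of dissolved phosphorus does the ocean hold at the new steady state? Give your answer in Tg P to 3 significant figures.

Rate constant k = F/M = 3.171 / 113800 = 2.786×10^-5 yr⁻¹.
At the new steady state, source = k·M_new ⇒ M_new = 6.742 / 2.786×10^-5 = 242000 Tg P.
(Equivalently M_new = M × F_new/F_old = 113800 × 6.742/3.171.)

242000 Tg P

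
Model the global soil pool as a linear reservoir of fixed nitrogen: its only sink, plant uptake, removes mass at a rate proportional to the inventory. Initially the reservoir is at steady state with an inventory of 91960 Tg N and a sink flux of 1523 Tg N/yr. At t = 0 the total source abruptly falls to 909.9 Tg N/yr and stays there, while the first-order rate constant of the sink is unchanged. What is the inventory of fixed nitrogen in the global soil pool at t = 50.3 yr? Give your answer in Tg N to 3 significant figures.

Residence time τ = M₀/F₀ = 60.38 yr. The eventual steady state is M_∞ = M₀·(F₁/F₀) = 91960 × 909.9/1523 = 54941 Tg N.
The anomaly ΔM(t) = M(t) − M_∞ decays as ΔM₀·e^(−t/τ) with ΔM₀ = 91960 − 54941 = 37020 Tg N.
At t = 50.3 yr, e^(−t/τ) = e^(−0.8330) = 0.4347, so ΔM = 16090 Tg N and M = 54941 + 16090 = 71034 Tg N.

71000 Tg N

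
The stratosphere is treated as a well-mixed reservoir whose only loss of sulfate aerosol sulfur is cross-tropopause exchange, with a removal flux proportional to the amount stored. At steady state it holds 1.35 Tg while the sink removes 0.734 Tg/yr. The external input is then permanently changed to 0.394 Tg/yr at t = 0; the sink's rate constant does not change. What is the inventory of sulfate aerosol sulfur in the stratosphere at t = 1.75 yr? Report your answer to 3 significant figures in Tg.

Residence time τ = M₀/F₀ = 1.839 yr. The eventual steady state is M_∞ = M₀·(F₁/F₀) = 1.35 × 0.394/0.734 = 0.72466 Tg.
The anomaly ΔM(t) = M(t) − M_∞ decays as ΔM₀·e^(−t/τ) with ΔM₀ = 1.35 − 0.72466 = 0.6253 Tg.
At t = 1.75 yr, e^(−t/τ) = e^(−0.9515) = 0.3862, so ΔM = 0.2415 Tg and M = 0.72466 + 0.2415 = 0.96615 Tg.

0.966 Tg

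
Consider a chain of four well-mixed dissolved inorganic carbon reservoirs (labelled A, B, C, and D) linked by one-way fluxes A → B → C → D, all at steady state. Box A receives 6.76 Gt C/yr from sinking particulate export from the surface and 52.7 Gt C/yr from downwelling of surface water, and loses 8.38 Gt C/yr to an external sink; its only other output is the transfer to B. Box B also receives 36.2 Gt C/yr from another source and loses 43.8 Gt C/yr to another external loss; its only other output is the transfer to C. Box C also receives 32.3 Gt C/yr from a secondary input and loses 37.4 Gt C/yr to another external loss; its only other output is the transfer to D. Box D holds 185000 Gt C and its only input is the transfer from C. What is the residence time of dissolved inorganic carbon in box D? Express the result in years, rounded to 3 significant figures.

Box A: F(A→B) = (6.76 + 52.7) − 8.38 = 51.080 Gt C/yr.
Box B: F(B→C) = (51.080 + 36.2) − 43.8 = 43.480 Gt C/yr.
Box C: F(C→D) = (43.480 + 32.3) − 37.4 = 38.380 Gt C/yr.
Box D throughput = its input = 38.380 Gt C/yr; τ = 185000 / 38.380 = 4820 yr.

4820 yr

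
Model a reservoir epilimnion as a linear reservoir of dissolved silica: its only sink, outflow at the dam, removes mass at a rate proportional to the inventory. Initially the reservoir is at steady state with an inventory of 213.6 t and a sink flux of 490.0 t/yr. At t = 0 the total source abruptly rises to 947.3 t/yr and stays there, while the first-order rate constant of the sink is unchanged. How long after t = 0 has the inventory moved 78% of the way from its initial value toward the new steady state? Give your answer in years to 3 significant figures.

0.660 yr

τ = M₀/F₀ = 213.6/490.0 = 0.4359 yr.
The remaining gap fraction is e^(−t/τ); 78% covered ⇒ e^(−t/τ) = 0.220.
t = −τ ln(0.220) = 0.4359 × 1.514 = 0.6600 yr.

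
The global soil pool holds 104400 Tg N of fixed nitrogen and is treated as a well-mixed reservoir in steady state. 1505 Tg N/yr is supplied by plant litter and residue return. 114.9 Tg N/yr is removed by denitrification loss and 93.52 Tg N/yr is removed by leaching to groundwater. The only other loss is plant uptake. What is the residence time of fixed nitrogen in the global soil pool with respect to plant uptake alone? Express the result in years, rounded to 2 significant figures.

At steady state ΣF_in = ΣF_out.
ΣF_in = 1505.0 Tg N/yr.
Plant uptake flux = ΣF_in − (114.9 + 93.52) = 1505.0 − 208.4 = 1297 Tg N/yr.
τ = M / F = 104400 / 1297 = 80.52 yr.

81 yr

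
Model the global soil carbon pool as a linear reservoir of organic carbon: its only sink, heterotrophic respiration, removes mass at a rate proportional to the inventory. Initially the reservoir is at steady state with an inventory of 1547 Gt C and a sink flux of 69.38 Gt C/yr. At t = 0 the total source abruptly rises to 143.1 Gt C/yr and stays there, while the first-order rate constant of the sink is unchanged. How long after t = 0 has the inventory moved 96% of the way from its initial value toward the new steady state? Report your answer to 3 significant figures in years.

71.8 yr

τ = M₀/F₀ = 1547/69.38 = 22.30 yr.
The remaining gap fraction is e^(−t/τ); 96% covered ⇒ e^(−t/τ) = 0.0400.
t = −τ ln(0.0400) = 22.30 × 3.219 = 71.77 yr.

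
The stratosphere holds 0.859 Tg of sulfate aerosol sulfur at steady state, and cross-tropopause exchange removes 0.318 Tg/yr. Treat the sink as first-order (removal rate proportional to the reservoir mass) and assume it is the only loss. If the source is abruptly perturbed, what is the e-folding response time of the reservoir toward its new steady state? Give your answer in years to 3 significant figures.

2.70 yr

For a linear reservoir the response time equals the residence time τ = M/F.
τ = 0.859 / 0.318 = 2.701 yr.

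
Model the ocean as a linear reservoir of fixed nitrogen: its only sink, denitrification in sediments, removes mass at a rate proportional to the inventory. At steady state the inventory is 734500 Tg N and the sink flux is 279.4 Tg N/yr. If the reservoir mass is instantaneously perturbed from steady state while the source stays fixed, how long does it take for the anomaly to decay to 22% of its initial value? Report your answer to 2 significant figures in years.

4000 yr

For a linear reservoir the anomaly decays as exp(−t/τ) with τ = M/F = 734500/279.4 = 2629 yr.
exp(−t/τ) = 0.22 ⇒ t = −τ ln(0.22) = 2629 × 1.514 = 3980 yr.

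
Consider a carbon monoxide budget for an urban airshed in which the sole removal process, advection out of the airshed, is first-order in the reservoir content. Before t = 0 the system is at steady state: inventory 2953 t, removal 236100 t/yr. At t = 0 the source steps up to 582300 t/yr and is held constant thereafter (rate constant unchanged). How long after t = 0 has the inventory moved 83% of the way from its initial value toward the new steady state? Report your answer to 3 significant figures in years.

0.0222 yr

τ = M₀/F₀ = 2953/236100 = 0.01251 yr.
The remaining gap fraction is e^(−t/τ); 83% covered ⇒ e^(−t/τ) = 0.170.
t = −τ ln(0.170) = 0.01251 × 1.772 = 0.02216 yr.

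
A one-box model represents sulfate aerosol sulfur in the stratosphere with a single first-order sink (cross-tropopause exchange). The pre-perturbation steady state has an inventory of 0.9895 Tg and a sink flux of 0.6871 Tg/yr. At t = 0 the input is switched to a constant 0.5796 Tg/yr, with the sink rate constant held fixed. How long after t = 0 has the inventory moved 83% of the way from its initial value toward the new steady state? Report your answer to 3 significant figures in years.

2.55 yr

τ = M₀/F₀ = 0.9895/0.6871 = 1.440 yr.
The remaining gap fraction is e^(−t/τ); 83% covered ⇒ e^(−t/τ) = 0.170.
t = −τ ln(0.170) = 1.440 × 1.772 = 2.552 yr.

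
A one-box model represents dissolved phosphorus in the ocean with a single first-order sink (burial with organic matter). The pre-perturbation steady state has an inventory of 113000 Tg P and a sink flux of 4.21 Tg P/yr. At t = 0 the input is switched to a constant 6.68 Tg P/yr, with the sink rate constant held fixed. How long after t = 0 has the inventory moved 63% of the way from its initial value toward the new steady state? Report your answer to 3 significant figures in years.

26700 yr

τ = M₀/F₀ = 113000/4.21 = 26840 yr.
The remaining gap fraction is e^(−t/τ); 63% covered ⇒ e^(−t/τ) = 0.370.
t = −τ ln(0.370) = 26840 × 0.9943 = 26690 yr.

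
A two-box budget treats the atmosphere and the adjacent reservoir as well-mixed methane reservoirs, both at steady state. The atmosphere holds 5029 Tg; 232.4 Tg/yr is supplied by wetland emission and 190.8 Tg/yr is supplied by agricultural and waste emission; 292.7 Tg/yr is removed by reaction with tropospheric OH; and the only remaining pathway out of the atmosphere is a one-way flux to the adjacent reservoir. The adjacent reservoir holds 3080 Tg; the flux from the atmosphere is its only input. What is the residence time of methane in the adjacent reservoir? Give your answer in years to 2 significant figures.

Balance the atmosphere: ΣF_in = 232.4 + 190.8 = 423.20 Tg/yr.
Flux to the adjacent reservoir = ΣF_in − (292.7) = 130.50 Tg/yr.
At steady state the output of the adjacent reservoir equals its input, 130.50 Tg/yr.
τ = M / F = 3080 / 130.50 = 23.60 yr.

24 yr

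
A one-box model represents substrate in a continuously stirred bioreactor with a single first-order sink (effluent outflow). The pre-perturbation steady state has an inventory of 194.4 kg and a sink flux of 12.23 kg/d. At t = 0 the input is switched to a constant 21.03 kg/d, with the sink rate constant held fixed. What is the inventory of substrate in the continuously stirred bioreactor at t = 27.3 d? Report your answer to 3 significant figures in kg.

309 kg

Residence time τ = M₀/F₀ = 15.90 d. The eventual steady state is M_∞ = M₀·(F₁/F₀) = 194.4 × 21.03/12.23 = 334.28 kg.
The anomaly ΔM(t) = M(t) − M_∞ decays as ΔM₀·e^(−t/τ) with ΔM₀ = 194.4 − 334.28 = −139.9 kg.
At t = 27.3 d, e^(−t/τ) = e^(−1.717) = 0.1795, so ΔM = −25.11 kg and M = 334.28 − 25.11 = 309.17 kg.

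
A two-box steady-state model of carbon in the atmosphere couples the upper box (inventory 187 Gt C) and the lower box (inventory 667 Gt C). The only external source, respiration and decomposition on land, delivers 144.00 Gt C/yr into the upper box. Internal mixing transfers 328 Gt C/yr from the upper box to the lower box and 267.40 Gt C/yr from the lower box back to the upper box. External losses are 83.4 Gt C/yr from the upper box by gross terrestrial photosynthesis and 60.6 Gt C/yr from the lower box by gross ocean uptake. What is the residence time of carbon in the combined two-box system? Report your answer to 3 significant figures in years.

Treat the two boxes together as one reservoir: the mixing fluxes between them are internal recycling, so τ = ΣM / Σ(external losses).
M_total = 187 + 667 = 854.00 Gt C.
ΣF_external_out = 83.4 + 60.6 = 144.00 Gt C/yr.
τ = M_total / ΣF_ext = 854.00 / 144.00 = 5.931 yr.

5.93 yr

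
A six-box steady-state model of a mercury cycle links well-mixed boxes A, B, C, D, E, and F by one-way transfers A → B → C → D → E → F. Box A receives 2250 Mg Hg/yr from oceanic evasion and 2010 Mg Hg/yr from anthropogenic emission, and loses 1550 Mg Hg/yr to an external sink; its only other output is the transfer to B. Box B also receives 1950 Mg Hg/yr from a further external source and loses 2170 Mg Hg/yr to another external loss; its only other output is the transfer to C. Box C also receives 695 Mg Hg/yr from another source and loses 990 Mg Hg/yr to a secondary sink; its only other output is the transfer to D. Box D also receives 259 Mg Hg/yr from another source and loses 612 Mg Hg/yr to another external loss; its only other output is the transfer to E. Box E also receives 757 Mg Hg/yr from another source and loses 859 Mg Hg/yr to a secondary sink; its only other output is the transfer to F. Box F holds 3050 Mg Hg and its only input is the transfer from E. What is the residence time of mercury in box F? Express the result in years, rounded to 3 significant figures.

Box A: F(A→B) = (2250 + 2010) − 1550 = 2710.0 Mg Hg/yr.
Box B: F(B→C) = (2710.0 + 1950) − 2170 = 2490.0 Mg Hg/yr.
Box C: F(C→D) = (2490.0 + 695) − 990 = 2195.0 Mg Hg/yr.
Box D: F(D→E) = (2195.0 + 259) − 612 = 1842.0 Mg Hg/yr.
Box E: F(E→F) = (1842.0 + 757) − 859 = 1740.0 Mg Hg/yr.
Box F throughput = its input = 1740.0 Mg Hg/yr; τ = 3050 / 1740.0 = 1.753 yr.

1.75 yr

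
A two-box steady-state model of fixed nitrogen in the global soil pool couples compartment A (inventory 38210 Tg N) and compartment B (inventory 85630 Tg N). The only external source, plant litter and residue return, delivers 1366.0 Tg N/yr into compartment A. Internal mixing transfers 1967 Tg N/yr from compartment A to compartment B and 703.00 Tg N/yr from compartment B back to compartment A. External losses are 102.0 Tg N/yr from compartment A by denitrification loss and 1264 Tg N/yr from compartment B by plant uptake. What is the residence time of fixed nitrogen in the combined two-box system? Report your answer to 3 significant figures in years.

90.7 yr

Residence time in the combined system uses the total inventory and the total *external* removal — internal exchanges between the two boxes cancel.
M_total = 38210 + 85630 = 123840 Tg N.
ΣF_external_out = 102.0 + 1264 = 1366.0 Tg N/yr.
τ = M_total / ΣF_ext = 123840 / 1366.0 = 90.66 yr.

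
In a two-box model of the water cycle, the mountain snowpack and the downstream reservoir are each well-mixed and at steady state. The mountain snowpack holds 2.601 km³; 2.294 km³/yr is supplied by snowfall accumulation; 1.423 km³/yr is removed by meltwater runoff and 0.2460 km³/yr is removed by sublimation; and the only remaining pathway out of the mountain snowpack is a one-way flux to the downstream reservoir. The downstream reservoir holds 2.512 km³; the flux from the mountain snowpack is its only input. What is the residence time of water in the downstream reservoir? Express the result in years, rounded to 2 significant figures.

4.0 yr

Balance the mountain snowpack: ΣF_in = 2.2940 km³/yr.
Flux to the downstream reservoir = ΣF_in − (1.423 + 0.2460) = 0.62500 km³/yr.
At steady state the output of the downstream reservoir equals its input, 0.62500 km³/yr.
τ = M / F = 2.512 / 0.62500 = 4.019 yr.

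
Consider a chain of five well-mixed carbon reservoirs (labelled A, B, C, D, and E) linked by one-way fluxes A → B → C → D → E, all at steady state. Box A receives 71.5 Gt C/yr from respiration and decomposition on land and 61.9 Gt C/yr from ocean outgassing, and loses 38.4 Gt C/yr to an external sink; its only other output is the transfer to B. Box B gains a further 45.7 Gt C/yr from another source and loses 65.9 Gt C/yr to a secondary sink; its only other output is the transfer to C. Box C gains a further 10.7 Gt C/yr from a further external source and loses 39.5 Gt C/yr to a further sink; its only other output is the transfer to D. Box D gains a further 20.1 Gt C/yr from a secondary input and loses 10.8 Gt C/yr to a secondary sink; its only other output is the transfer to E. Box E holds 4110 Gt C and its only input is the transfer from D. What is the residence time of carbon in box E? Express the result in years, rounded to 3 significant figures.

74.3 yr

Box A: F(A→B) = (71.5 + 61.9) − 38.4 = 95.000 Gt C/yr.
Box B: F(B→C) = (95.000 + 45.7) − 65.9 = 74.800 Gt C/yr.
Box C: F(C→D) = (74.800 + 10.7) − 39.5 = 46.000 Gt C/yr.
Box D: F(D→E) = (46.000 + 20.1) − 10.8 = 55.300 Gt C/yr.
Box E throughput = its input = 55.300 Gt C/yr; τ = 4110 / 55.300 = 74.32 yr.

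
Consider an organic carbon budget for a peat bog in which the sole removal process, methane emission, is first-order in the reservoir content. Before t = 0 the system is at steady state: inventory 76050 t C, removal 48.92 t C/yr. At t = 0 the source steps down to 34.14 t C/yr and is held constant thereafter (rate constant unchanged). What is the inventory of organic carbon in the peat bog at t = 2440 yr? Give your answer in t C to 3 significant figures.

Residence time τ = M₀/F₀ = 1555 yr. The eventual steady state is M_∞ = M₀·(F₁/F₀) = 76050 × 34.14/48.92 = 53073 t C.
The anomaly ΔM(t) = M(t) − M_∞ decays as ΔM₀·e^(−t/τ) with ΔM₀ = 76050 − 53073 = 22980 t C.
At t = 2440 yr, e^(−t/τ) = e^(−1.570) = 0.2081, so ΔM = 4782 t C and M = 53073 + 4782 = 57856 t C.

57900 t C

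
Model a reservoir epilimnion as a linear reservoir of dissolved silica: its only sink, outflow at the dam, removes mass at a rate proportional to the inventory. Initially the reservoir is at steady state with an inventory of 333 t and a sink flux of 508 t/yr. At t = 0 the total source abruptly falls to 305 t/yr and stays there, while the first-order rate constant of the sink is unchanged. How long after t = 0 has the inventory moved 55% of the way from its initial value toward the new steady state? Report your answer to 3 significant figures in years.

0.523 yr

τ = M₀/F₀ = 333/508 = 0.6555 yr.
The remaining gap fraction is e^(−t/τ); 55% covered ⇒ e^(−t/τ) = 0.450.
t = −τ ln(0.450) = 0.6555 × 0.7985 = 0.5234 yr.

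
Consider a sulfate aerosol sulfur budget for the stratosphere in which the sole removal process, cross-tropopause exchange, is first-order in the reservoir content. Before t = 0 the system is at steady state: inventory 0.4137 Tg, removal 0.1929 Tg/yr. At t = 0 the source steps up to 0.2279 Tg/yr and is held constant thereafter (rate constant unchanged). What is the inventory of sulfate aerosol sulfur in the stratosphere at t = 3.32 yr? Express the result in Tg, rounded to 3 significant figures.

The sink rate constant is k = F₀/M₀ = 0.1929/0.4137 = 0.4663 yr⁻¹.
Solving dM/dt = F₁ − kM with M(0) = M₀ gives M(t) = F₁/k + (M₀ − F₁/k)·e^(−kt).
F₁/k = 0.2279/0.4663 = 0.48876 Tg; kt = 0.4663 × 3.32 = 1.548, e^(−kt) = 0.2127.
M(3.32) = 0.48876 + (0.4137 − 0.48876) × 0.2127 = 0.48876 − 0.01596 = 0.47280 Tg.

0.473 Tg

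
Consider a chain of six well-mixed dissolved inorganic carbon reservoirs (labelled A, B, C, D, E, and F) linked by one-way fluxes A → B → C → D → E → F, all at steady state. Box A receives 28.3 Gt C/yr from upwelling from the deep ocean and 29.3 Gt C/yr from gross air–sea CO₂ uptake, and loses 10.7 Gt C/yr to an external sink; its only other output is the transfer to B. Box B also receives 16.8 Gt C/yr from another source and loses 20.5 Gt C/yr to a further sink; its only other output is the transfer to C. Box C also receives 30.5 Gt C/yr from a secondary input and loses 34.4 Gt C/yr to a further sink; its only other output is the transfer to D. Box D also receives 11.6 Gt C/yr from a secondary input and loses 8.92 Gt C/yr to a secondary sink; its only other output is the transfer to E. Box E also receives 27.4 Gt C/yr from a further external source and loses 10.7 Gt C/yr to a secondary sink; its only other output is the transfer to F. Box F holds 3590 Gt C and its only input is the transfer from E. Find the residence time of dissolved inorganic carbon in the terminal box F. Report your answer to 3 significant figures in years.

Box A: F(A→B) = (28.3 + 29.3) − 10.7 = 46.900 Gt C/yr.
Box B: F(B→C) = (46.900 + 16.8) − 20.5 = 43.200 Gt C/yr.
Box C: F(C→D) = (43.200 + 30.5) − 34.4 = 39.300 Gt C/yr.
Box D: F(D→E) = (39.300 + 11.6) − 8.92 = 41.980 Gt C/yr.
Box E: F(E→F) = (41.980 + 27.4) − 10.7 = 58.680 Gt C/yr.
Box F throughput = its input = 58.680 Gt C/yr; τ = 3590 / 58.680 = 61.18 yr.

61.2 yr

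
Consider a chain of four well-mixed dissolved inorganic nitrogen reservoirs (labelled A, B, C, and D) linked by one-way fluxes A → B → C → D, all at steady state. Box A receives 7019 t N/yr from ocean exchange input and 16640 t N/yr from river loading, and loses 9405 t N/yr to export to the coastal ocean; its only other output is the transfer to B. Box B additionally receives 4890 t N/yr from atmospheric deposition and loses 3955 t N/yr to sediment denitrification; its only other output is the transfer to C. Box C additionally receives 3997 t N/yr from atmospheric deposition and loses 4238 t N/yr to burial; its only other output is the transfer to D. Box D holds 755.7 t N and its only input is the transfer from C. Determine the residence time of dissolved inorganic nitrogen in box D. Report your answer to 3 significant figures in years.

0.0506 yr

Box A: F(A→B) = (7019 + 16640) − 9405 = 14254 t N/yr.
Box B: F(B→C) = (14254 + 4890) − 3955 = 15189 t N/yr.
Box C: F(C→D) = (15189 + 3997) − 4238 = 14948 t N/yr.
Box D throughput = its input = 14948 t N/yr; τ = 755.7 / 14948 = 0.05056 yr.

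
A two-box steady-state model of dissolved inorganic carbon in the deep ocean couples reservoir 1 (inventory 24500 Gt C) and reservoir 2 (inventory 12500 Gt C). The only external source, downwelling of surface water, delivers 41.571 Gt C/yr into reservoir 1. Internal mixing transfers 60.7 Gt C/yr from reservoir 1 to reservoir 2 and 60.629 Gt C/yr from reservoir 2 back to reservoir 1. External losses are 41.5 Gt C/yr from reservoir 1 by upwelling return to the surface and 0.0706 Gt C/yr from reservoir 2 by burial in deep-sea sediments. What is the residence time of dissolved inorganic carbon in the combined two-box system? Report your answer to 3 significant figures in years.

For the system as a whole, the A↔B exchange is internal and contributes nothing to the throughput; only the external sinks remove mass.
M_total = 24500 + 12500 = 37000 Gt C.
ΣF_external_out = 41.5 + 0.0706 = 41.571 Gt C/yr.
τ = M_total / ΣF_ext = 37000 / 41.571 = 890.1 yr.

890 yr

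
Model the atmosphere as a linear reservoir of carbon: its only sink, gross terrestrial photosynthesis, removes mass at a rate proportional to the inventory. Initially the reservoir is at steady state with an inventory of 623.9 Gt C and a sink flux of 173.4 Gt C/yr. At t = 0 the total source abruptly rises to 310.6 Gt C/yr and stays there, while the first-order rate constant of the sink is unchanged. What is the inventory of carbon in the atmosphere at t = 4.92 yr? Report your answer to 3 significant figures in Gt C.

τ = M₀/F₀ = 623.9/173.4 = 3.598 yr; rate constant k = 1/τ.
New steady state M_∞ = F₁/k = F₁·τ = 310.6 × 3.598 = 1117.6 Gt C.
M(t) = M_∞ + (M₀ − M_∞)·e^(−t/τ); t/τ = 4.92/3.598 = 1.367, so e^(−t/τ) = 0.2548.
M(t) = 1117.6 − 493.7 × 0.2548 = 991.79 Gt C.

992 Gt C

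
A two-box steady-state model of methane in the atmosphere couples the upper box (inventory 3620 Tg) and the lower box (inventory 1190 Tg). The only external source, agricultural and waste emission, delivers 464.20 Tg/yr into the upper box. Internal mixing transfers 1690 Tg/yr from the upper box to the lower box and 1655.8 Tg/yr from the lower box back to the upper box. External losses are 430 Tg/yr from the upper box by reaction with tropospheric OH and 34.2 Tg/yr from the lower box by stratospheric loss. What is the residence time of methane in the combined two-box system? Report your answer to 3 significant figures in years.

10.4 yr

Residence time in the combined system uses the total inventory and the total *external* removal — internal exchanges between the two boxes cancel.
M_total = 3620 + 1190 = 4810.0 Tg.
ΣF_external_out = 430 + 34.2 = 464.20 Tg/yr.
τ = M_total / ΣF_ext = 4810.0 / 464.20 = 10.36 yr.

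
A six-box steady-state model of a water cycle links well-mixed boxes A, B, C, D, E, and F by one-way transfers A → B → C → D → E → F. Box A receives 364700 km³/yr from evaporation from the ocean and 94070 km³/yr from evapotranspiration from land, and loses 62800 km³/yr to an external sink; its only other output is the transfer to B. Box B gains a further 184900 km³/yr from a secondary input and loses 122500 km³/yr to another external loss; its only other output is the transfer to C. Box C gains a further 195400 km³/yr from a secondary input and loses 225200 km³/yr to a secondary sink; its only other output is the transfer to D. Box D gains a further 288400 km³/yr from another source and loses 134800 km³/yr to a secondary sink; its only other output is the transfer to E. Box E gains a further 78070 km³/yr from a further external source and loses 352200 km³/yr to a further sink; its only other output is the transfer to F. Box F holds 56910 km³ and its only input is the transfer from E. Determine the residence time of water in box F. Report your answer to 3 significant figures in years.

0.185 yr

Box A: F(A→B) = (364700 + 94070) − 62800 = 395970 km³/yr.
Box B: F(B→C) = (395970 + 184900) − 122500 = 458370 km³/yr.
Box C: F(C→D) = (458370 + 195400) − 225200 = 428570 km³/yr.
Box D: F(D→E) = (428570 + 288400) − 134800 = 582170 km³/yr.
Box E: F(E→F) = (582170 + 78070) − 352200 = 308040 km³/yr.
Box F throughput = its input = 308040 km³/yr; τ = 56910 / 308040 = 0.1847 yr.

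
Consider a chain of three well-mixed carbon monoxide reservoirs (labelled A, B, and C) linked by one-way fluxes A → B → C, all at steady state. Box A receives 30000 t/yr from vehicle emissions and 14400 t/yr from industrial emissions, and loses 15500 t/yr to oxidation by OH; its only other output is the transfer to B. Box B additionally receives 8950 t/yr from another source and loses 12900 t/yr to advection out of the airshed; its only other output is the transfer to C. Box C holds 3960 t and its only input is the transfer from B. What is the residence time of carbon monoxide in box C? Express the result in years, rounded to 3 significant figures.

Box A: F(A→B) = (30000 + 14400) − 15500 = 28900 t/yr.
Box B: F(B→C) = (28900 + 8950) − 12900 = 24950 t/yr.
Box C throughput = its input = 24950 t/yr; τ = 3960 / 24950 = 0.1587 yr.

0.159 yr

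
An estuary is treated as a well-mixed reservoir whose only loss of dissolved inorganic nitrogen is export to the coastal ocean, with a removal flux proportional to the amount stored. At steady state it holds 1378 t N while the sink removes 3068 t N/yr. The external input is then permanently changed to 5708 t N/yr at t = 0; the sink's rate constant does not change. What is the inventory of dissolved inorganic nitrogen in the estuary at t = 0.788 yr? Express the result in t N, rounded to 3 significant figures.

Residence time τ = M₀/F₀ = 0.4492 yr. The eventual steady state is M_∞ = M₀·(F₁/F₀) = 1378 × 5708/3068 = 2563.8 t N.
The anomaly ΔM(t) = M(t) − M_∞ decays as ΔM₀·e^(−t/τ) with ΔM₀ = 1378 − 2563.8 = −1186 t N.
At t = 0.788 yr, e^(−t/τ) = e^(−1.754) = 0.1730, so ΔM = −205.1 t N and M = 2563.8 − 205.1 = 2358.6 t N.

2360 t N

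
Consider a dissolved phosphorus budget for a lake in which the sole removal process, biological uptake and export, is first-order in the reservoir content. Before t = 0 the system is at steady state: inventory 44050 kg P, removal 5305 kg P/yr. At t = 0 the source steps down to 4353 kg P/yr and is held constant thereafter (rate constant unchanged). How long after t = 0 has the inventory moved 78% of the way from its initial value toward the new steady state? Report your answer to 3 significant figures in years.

τ = M₀/F₀ = 44050/5305 = 8.303 yr.
The remaining gap fraction is e^(−t/τ); 78% covered ⇒ e^(−t/τ) = 0.220.
t = −τ ln(0.220) = 8.303 × 1.514 = 12.57 yr.

12.6 yr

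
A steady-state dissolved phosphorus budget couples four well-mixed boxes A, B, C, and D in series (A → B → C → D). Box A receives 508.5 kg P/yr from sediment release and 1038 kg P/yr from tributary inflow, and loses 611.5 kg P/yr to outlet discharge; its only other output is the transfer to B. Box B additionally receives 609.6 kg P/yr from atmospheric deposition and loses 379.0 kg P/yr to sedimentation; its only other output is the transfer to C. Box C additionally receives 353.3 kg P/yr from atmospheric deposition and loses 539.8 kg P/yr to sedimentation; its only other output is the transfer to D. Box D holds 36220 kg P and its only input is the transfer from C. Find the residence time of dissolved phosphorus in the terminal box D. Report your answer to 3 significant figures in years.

37.0 yr

Box A: F(A→B) = (508.5 + 1038) − 611.5 = 935.00 kg P/yr.
Box B: F(B→C) = (935.00 + 609.6) − 379.0 = 1165.6 kg P/yr.
Box C: F(C→D) = (1165.6 + 353.3) − 539.8 = 979.10 kg P/yr.
Box D throughput = its input = 979.10 kg P/yr; τ = 36220 / 979.10 = 36.99 yr.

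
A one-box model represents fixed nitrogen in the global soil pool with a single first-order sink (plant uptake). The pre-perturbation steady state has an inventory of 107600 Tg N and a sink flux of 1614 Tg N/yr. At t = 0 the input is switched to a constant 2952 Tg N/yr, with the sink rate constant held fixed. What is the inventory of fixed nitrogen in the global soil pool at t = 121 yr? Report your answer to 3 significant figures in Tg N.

Residence time τ = M₀/F₀ = 66.67 yr. The eventual steady state is M_∞ = M₀·(F₁/F₀) = 107600 × 2952/1614 = 196800 Tg N.
The anomaly ΔM(t) = M(t) − M_∞ decays as ΔM₀·e^(−t/τ) with ΔM₀ = 107600 − 196800 = −89200 Tg N.
At t = 121 yr, e^(−t/τ) = e^(−1.815) = 0.1628, so ΔM = −14530 Tg N and M = 196800 − 14530 = 182270 Tg N.

182000 Tg N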